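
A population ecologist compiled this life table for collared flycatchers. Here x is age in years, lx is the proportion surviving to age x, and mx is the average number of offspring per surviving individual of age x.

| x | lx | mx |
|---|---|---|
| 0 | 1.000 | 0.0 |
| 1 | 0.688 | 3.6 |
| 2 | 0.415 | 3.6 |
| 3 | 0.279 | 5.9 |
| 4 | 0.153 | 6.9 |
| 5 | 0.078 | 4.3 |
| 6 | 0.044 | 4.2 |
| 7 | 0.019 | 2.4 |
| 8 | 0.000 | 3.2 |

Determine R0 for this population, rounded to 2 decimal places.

lx·mx by age: 0, 2.4768, 1.494, 1.6461, 1.0557, 0.3354, 0.1848, 0.0456, 0
R0 = Σ lx·mx = 7.2384 → 7.24

7.24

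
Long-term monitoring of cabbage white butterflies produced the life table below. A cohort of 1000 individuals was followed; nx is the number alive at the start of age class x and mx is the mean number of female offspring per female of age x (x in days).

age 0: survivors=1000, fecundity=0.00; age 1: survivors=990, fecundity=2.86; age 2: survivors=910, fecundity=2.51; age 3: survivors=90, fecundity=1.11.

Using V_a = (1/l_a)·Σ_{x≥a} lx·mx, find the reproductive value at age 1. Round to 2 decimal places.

lx = nx/n0 = nx/1000: 1, 0.99, 0.91, 0.09
lx·mx for x ≥ 1: 2.8314, 2.2841, 0.0999 → sum = 5.2154
V_1 = 5.2154 / l_1 = 5.2154 / 0.99 = 5.268081… → 5.27

5.27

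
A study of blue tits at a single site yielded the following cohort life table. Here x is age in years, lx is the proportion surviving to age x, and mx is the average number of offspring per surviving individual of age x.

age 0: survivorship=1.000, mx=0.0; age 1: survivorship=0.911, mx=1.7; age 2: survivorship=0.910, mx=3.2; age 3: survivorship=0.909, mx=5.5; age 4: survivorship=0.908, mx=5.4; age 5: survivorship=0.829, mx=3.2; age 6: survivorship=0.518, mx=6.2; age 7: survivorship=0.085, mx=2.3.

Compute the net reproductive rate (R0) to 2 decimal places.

lx·mx by age: 0, 1.5487, 2.912, 4.9995, 4.9032, 2.6528, 3.2116, 0.1955
R0 = Σ lx·mx = 20.4233 → 20.42

20.42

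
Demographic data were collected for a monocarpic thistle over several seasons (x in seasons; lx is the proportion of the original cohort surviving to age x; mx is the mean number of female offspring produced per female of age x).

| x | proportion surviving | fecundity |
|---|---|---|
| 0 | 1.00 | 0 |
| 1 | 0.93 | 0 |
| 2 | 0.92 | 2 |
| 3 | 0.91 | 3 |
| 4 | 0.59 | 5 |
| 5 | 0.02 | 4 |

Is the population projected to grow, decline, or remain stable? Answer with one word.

R0 = Σ lx·mx = 0 + 0 + 1.84 + 2.73 + 2.95 + 0.08 = 7.6
R0 > 1, so the population is growing.

growing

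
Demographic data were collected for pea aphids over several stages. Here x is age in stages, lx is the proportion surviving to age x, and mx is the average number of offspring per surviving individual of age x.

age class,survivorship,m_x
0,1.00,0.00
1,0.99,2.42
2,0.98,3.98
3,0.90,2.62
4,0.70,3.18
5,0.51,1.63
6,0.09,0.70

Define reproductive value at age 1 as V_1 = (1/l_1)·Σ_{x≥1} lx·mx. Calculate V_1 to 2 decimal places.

11.89

lx·mx for x ≥ 1: 2.3958, 3.9004, 2.358, 2.226, 0.8313, 0.063 → sum = 11.7745
V_1 = 11.7745 / l_1 = 11.7745 / 0.99 = 11.893434… → 11.89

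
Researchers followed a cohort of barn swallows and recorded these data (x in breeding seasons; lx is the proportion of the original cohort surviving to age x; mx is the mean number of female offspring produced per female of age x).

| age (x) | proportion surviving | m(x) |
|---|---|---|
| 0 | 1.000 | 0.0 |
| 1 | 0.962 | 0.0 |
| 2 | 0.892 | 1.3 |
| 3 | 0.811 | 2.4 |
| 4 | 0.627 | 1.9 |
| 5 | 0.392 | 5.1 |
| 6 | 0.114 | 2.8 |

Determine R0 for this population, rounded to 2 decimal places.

lx·mx by age: 0, 0, 1.1596, 1.9464, 1.1913, 1.9992, 0.3192
R0 = Σ lx·mx = 6.6157 → 6.62

6.62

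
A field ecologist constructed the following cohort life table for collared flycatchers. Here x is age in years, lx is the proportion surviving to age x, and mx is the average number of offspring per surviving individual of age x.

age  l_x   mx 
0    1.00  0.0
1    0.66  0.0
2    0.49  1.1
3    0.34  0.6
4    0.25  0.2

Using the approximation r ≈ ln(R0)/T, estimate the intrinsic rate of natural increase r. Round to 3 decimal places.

-0.097

R0 = Σ lx·mx = 0 + 0 + 0.539 + 0.204 + 0.05 = 0.793
Σ x·lx·mx = 1.89; T = 1.89/0.793 = 2.38335…
r ≈ ln(R0)/T = ln(0.793)/2.38335… = -0.09731… → -0.097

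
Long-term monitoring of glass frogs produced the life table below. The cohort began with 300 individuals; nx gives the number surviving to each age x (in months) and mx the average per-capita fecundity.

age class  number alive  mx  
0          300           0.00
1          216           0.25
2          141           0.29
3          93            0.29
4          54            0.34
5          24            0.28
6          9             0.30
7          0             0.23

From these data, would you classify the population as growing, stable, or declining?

declining

lx = nx/n0 = nx/300: 1, 0.72, 0.47, 0.31, 0.18, 0.08, 0.03, 0
R0 = Σ lx·mx = 0 + 0.18 + 0.1363 + 0.0899 + 0.0612 + 0.0224 + 0.009 + 0 = 0.4988
R0 < 1, so the population is declining.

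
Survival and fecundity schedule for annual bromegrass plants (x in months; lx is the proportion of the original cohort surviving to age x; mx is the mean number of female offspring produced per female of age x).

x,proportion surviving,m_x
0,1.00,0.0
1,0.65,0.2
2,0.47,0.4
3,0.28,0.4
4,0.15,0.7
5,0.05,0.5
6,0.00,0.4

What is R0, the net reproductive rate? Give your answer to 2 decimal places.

lx·mx by age: 0, 0.13, 0.188, 0.112, 0.105, 0.025, 0
R0 = Σ lx·mx = 0.56 → 0.56

0.56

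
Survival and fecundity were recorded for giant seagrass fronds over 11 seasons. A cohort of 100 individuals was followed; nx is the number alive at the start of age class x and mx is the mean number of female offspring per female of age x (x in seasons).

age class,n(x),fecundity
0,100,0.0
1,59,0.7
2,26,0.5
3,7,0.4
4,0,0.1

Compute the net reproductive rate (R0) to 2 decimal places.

lx = nx/n0 = nx/100: 1, 0.59, 0.26, 0.07, 0
lx·mx by age: 0, 0.413, 0.13, 0.028, 0
R0 = Σ lx·mx = 0.571 → 0.57

0.57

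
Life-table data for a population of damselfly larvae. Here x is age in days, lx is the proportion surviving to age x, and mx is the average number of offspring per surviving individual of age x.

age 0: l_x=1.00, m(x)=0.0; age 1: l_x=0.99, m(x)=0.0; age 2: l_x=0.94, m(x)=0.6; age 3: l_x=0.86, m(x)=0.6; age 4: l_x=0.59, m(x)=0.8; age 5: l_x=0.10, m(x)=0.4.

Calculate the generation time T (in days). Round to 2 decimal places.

2.99

lx·mx: 0, 0, 0.564, 0.516, 0.472, 0.04 → R0 = 1.592
x·lx·mx: 0, 0, 1.128, 1.548, 1.888, 0.2 → Σ = 4.764
T = 4.764 / 1.592 = 2.992462… → 2.99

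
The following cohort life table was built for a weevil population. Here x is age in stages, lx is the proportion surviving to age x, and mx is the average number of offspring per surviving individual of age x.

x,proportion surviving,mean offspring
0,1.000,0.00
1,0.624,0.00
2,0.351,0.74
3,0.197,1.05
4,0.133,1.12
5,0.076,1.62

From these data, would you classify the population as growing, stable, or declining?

declining

R0 = Σ lx·mx = 0 + 0 + 0.25974 + 0.20685 + 0.14896 + 0.12312 = 0.73867
R0 < 1, so the population is declining.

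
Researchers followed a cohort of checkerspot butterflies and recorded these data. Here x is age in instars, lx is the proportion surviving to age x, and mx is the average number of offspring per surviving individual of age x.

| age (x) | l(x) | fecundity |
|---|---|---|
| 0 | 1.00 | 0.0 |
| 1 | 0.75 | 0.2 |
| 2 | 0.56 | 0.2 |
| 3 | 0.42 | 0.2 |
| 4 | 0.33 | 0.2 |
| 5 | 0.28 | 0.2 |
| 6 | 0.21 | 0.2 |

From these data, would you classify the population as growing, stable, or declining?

declining

R0 = Σ lx·mx = 0 + 0.15 + 0.112 + 0.084 + 0.066 + 0.056 + 0.042 = 0.51
R0 < 1, so the population is declining.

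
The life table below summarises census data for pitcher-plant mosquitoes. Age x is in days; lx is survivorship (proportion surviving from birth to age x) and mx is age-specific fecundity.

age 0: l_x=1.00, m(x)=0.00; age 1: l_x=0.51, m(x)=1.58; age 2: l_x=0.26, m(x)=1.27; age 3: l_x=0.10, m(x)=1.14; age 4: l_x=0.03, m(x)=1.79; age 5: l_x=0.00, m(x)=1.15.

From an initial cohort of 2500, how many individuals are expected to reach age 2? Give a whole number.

650

Expected survivors = N0 · l_2 = 2500 × 0.26 = 650 → 650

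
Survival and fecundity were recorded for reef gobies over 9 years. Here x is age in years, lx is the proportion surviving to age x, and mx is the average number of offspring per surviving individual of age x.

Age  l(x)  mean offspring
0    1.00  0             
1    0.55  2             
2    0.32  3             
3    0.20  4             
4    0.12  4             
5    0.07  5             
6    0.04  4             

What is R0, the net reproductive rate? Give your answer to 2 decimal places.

lx·mx by age: 0, 1.1, 0.96, 0.8, 0.48, 0.35, 0.16
R0 = Σ lx·mx = 3.85 → 3.85

3.85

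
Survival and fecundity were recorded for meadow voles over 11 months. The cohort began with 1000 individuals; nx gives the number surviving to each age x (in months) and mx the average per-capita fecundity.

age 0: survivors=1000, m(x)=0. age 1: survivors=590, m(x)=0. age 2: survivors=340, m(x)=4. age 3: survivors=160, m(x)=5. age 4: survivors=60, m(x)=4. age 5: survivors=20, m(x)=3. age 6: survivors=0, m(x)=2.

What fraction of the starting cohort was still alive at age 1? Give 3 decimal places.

l_1 = n_1/n_0 = 590/1000 = 0.59 → 0.590

0.590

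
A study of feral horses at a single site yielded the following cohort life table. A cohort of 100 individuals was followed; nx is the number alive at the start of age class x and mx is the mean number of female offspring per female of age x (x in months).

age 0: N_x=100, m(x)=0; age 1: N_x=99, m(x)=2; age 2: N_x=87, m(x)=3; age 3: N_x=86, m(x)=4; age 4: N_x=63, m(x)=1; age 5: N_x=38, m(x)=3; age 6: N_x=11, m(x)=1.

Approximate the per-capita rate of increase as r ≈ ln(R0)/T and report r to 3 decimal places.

lx = nx/n0 = nx/100: 1, 0.99, 0.87, 0.86, 0.63, 0.38, 0.11
R0 = Σ lx·mx = 0 + 1.98 + 2.61 + 3.44 + 0.63 + 1.14 + 0.11 = 9.91
Σ x·lx·mx = 26.4; T = 26.4/9.91 = 2.66398…
r ≈ ln(R0)/T = ln(9.91)/2.66398… = 0.86095… → 0.861

0.861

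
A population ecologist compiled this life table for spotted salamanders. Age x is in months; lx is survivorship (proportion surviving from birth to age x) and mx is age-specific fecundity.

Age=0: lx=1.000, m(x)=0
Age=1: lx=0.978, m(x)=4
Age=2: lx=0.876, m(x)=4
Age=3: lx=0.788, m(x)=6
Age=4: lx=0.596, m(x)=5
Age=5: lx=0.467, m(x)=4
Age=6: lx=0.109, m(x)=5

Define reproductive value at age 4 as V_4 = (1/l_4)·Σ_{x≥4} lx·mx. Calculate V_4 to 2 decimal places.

9.05

lx·mx for x ≥ 4: 2.98, 1.868, 0.545 → sum = 5.393
V_4 = 5.393 / l_4 = 5.393 / 0.596 = 9.048658… → 9.05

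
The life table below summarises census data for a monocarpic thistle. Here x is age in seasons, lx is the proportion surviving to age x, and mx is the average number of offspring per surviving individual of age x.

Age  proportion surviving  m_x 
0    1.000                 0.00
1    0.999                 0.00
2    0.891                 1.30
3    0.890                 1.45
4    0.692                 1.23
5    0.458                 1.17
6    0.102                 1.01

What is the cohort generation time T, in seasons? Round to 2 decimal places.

3.27

lx·mx: 0, 0, 1.1583, 1.2905, 0.85116, 0.53586, 0.10302 → R0 = 3.93884
x·lx·mx: 0, 0, 2.3166, 3.8715, 3.40464, 2.6793, 0.61812 → Σ = 12.89016
T = 12.89016 / 3.93884 = 3.272578… → 3.27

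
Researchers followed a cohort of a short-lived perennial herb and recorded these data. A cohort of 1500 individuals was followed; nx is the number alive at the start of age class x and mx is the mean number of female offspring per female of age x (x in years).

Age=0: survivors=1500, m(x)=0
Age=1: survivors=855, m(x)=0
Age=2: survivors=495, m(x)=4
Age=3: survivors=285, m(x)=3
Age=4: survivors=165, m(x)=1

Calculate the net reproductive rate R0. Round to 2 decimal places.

lx = nx/n0 = nx/1500: 1, 0.57, 0.33, 0.19, 0.11
lx·mx by age: 0, 0, 1.32, 0.57, 0.11
R0 = Σ lx·mx = 2 → 2.00

2.00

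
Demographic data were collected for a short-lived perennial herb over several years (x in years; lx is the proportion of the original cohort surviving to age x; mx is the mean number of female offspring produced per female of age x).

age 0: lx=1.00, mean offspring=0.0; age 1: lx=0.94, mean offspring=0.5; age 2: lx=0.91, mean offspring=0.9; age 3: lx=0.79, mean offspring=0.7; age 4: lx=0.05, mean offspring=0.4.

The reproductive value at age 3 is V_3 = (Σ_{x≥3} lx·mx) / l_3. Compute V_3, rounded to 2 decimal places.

lx·mx for x ≥ 3: 0.553, 0.02 → sum = 0.573
V_3 = 0.573 / l_3 = 0.573 / 0.79 = 0.725316… → 0.73

0.73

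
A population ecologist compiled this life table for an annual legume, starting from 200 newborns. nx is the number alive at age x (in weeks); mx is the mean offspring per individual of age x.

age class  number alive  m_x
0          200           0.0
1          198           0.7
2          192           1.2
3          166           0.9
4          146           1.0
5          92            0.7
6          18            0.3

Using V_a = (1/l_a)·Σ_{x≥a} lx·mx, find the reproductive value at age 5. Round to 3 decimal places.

0.759

lx = nx/n0 = nx/200: 1, 0.99, 0.96, 0.83, 0.73, 0.46, 0.09
lx·mx for x ≥ 5: 0.322, 0.027 → sum = 0.349
V_5 = 0.349 / l_5 = 0.349 / 0.46 = 0.758696… → 0.759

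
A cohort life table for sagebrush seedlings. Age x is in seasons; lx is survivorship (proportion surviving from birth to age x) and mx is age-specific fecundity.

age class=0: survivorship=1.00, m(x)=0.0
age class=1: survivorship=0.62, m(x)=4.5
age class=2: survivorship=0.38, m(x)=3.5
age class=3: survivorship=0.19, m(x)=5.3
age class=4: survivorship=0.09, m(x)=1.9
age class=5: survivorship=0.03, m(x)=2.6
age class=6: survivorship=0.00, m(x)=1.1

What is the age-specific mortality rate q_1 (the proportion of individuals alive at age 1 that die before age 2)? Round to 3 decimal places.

0.387

q_1 = (l_1 − l_2) / l_1 = (0.62 − 0.38) / 0.62
     = 0.24 / 0.62 = 0.387097… → 0.387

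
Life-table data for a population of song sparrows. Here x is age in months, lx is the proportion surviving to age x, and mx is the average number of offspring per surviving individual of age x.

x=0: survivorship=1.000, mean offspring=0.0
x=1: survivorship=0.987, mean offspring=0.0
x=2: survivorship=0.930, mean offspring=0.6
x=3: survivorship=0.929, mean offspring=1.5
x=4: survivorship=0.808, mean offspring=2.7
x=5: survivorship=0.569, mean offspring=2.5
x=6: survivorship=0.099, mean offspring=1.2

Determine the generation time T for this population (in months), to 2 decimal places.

3.85

lx·mx: 0, 0, 0.558, 1.3935, 2.1816, 1.4225, 0.1188 → R0 = 5.6744
x·lx·mx: 0, 0, 1.116, 4.1805, 8.7264, 7.1125, 0.7128 → Σ = 21.8482
T = 21.8482 / 5.6744 = 3.85031… → 3.85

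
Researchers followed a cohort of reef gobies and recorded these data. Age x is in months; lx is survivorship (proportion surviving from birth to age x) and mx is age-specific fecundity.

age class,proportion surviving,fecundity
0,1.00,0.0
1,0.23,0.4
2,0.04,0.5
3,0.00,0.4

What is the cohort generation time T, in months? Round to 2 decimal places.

lx·mx: 0, 0.092, 0.02, 0 → R0 = 0.112
x·lx·mx: 0, 0.092, 0.04, 0 → Σ = 0.132
T = 0.132 / 0.112 = 1.178571… → 1.18

1.18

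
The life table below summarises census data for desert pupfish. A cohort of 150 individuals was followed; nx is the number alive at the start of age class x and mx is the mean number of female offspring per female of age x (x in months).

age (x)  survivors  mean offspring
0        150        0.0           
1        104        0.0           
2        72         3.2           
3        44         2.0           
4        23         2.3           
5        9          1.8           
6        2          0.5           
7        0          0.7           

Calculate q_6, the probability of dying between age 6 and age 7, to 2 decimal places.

1.00

lx = nx/n0 = nx/150: 1, 0.69333…, 0.48, 0.29333…, 0.15333…, 0.06, 0.01333…, 0
q_6 = (l_6 − l_7) / l_6 = (0.013333… − 0) / 0.013333…
     = 0.013333… / 0.013333… = 1 → 1.00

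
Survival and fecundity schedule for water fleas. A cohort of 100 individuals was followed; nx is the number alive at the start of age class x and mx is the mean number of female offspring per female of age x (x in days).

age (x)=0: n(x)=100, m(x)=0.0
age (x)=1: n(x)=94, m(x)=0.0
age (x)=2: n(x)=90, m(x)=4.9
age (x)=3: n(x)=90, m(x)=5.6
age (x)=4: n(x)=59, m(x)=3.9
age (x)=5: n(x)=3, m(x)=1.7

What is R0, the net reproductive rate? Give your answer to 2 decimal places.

lx = nx/n0 = nx/100: 1, 0.94, 0.9, 0.9, 0.59, 0.03
lx·mx by age: 0, 0, 4.41, 5.04, 2.301, 0.051
R0 = Σ lx·mx = 11.802 → 11.80

11.80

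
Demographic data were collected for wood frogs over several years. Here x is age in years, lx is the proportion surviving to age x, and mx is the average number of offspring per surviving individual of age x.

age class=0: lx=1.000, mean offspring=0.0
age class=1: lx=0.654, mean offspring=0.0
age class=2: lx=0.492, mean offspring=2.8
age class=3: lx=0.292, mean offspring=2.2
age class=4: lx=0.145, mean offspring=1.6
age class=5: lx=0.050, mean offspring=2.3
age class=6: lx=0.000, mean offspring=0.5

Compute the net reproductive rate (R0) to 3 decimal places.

2.367

lx·mx by age: 0, 0, 1.3776, 0.6424, 0.232, 0.115, 0
R0 = Σ lx·mx = 2.367 → 2.367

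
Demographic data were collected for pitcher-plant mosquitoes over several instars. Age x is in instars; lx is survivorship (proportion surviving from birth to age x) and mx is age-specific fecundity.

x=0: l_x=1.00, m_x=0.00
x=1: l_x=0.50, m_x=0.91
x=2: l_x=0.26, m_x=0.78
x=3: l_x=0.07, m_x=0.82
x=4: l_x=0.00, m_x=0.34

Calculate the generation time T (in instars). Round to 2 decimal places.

1.44

lx·mx: 0, 0.455, 0.2028, 0.0574, 0 → R0 = 0.7152
x·lx·mx: 0, 0.455, 0.4056, 0.1722, 0 → Σ = 1.0328
T = 1.0328 / 0.7152 = 1.444072… → 1.44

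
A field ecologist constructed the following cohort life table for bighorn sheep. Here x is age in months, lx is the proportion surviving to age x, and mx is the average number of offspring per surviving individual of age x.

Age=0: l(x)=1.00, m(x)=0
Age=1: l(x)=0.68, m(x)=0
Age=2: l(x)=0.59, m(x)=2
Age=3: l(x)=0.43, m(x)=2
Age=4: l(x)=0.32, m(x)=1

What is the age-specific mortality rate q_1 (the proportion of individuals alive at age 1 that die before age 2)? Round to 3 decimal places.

0.132

q_1 = (l_1 − l_2) / l_1 = (0.68 − 0.59) / 0.68
     = 0.09 / 0.68 = 0.132353… → 0.132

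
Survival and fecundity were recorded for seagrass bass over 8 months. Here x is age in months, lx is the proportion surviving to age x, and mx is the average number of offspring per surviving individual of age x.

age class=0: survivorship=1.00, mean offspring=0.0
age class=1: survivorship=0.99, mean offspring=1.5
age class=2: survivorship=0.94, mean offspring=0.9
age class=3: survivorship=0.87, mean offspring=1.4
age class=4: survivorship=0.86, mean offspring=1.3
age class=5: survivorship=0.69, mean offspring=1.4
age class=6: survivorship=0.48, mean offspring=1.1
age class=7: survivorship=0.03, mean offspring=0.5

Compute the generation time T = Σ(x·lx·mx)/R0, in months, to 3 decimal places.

lx·mx: 0, 1.485, 0.846, 1.218, 1.118, 0.966, 0.528, 0.015 → R0 = 6.176
x·lx·mx: 0, 1.485, 1.692, 3.654, 4.472, 4.83, 3.168, 0.105 → Σ = 19.406
T = 19.406 / 6.176 = 3.142163… → 3.142

3.142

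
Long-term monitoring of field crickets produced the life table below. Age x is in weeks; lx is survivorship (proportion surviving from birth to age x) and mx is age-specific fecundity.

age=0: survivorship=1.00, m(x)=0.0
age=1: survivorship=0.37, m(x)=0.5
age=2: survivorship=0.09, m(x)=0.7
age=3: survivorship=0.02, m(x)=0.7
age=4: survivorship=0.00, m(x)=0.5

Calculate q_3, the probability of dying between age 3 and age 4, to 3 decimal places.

q_3 = (l_3 − l_4) / l_3 = (0.02 − 0) / 0.02
     = 0.02 / 0.02 = 1 → 1.000

1.000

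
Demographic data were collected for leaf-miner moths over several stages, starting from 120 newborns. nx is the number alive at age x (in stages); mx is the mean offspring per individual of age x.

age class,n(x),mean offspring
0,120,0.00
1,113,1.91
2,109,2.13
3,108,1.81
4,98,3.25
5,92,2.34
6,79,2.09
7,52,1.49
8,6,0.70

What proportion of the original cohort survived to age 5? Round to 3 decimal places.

0.767

l_5 = n_5/n_0 = 92/120 = 0.766667… → 0.767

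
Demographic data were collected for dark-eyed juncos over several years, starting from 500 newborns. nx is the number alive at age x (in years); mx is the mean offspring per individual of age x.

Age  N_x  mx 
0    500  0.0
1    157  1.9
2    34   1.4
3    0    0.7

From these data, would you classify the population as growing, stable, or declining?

lx = nx/n0 = nx/500: 1, 0.314, 0.068, 0
R0 = Σ lx·mx = 0 + 0.5966 + 0.0952 + 0 = 0.6918
R0 < 1, so the population is declining.

declining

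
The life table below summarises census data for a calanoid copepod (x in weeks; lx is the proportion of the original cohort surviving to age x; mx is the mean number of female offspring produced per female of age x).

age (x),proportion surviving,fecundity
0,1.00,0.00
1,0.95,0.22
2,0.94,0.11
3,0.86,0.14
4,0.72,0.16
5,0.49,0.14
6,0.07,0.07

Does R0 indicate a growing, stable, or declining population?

R0 = Σ lx·mx = 0 + 0.209 + 0.1034 + 0.1204 + 0.1152 + 0.0686 + 0.0049 = 0.6215
R0 < 1, so the population is declining.

declining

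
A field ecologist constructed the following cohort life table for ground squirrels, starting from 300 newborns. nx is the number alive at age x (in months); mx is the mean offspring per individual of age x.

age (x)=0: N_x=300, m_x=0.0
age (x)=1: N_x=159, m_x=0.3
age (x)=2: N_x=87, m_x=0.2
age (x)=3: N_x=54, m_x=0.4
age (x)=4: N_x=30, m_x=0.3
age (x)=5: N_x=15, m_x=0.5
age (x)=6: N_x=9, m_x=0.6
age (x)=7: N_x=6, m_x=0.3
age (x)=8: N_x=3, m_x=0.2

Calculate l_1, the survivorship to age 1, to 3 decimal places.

l_1 = n_1/n_0 = 159/300 = 0.53 → 0.530

0.530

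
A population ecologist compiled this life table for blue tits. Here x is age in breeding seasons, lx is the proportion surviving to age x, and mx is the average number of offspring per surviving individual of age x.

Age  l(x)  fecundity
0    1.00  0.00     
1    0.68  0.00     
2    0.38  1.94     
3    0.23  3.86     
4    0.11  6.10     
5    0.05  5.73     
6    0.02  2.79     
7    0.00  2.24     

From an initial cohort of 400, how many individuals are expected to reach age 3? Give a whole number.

92

Expected survivors = N0 · l_3 = 400 × 0.23 = 92 → 92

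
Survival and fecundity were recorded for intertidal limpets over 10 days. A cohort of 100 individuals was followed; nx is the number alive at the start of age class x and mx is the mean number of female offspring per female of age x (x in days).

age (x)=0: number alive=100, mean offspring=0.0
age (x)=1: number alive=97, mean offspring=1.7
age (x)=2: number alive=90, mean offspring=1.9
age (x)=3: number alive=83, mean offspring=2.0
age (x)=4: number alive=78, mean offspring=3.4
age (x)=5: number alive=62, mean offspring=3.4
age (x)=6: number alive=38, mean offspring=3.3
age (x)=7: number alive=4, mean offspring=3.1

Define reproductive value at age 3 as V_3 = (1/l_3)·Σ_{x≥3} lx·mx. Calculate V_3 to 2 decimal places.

9.40

lx = nx/n0 = nx/100: 1, 0.97, 0.9, 0.83, 0.78, 0.62, 0.38, 0.04
lx·mx for x ≥ 3: 1.66, 2.652, 2.108, 1.254, 0.124 → sum = 7.798
V_3 = 7.798 / l_3 = 7.798 / 0.83 = 9.395181… → 9.40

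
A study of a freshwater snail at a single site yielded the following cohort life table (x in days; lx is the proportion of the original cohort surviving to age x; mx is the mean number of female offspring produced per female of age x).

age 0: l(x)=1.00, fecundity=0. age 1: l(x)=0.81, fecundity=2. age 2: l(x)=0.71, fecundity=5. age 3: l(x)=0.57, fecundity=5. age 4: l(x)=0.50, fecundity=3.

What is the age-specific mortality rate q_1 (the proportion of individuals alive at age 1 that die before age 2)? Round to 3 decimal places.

0.123

q_1 = (l_1 − l_2) / l_1 = (0.81 − 0.71) / 0.81
     = 0.1 / 0.81 = 0.123457… → 0.123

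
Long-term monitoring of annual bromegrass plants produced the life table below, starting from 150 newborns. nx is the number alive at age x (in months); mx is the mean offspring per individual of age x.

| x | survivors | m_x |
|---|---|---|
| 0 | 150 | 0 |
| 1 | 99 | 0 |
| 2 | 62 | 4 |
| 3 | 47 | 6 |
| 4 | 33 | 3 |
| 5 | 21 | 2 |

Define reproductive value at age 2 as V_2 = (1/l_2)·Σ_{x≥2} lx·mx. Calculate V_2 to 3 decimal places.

10.823

lx = nx/n0 = nx/150: 1, 0.66, 0.41333…, 0.31333…, 0.22, 0.14
lx·mx for x ≥ 2: 1.653333…, 1.88…, 0.66, 0.28 → sum = 4.473333…
V_2 = 4.473333… / l_2 = 4.473333… / 0.413333… = 10.822581… → 10.823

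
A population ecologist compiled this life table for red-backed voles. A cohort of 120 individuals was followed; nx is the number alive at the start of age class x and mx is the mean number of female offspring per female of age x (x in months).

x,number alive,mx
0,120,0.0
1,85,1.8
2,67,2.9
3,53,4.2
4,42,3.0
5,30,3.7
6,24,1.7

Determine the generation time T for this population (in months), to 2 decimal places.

2.96

lx = nx/n0 = nx/120: 1, 0.70833…, 0.55833…, 0.44167…, 0.35, 0.25, 0.2
lx·mx: 0, 1.275…, 1.619167…, 1.855…, 1.05, 0.925, 0.34 → R0 = 7.064167…
x·lx·mx: 0, 1.275…, 3.238333…, 5.565…, 4.2, 4.625, 2.04 → Σ = 20.943333…
T = 20.943333… / 7.064167… = 2.964728… → 2.96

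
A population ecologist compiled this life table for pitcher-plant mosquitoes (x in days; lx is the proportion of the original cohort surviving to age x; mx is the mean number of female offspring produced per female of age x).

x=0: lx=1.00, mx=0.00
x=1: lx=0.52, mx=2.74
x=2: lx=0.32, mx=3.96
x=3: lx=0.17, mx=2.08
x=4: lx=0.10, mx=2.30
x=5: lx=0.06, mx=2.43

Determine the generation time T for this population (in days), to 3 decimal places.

lx·mx: 0, 1.4248, 1.2672, 0.3536, 0.23, 0.1458 → R0 = 3.4214
x·lx·mx: 0, 1.4248, 2.5344, 1.0608, 0.92, 0.729 → Σ = 6.669
T = 6.669 / 3.4214 = 1.949202… → 1.949

1.949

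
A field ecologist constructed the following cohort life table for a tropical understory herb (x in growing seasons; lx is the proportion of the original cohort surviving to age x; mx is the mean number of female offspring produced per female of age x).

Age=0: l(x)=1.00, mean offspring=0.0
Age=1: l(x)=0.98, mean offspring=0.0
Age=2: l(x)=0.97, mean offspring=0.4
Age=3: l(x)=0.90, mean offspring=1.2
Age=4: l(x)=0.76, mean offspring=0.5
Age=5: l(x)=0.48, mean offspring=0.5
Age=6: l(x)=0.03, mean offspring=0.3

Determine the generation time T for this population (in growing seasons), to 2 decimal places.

lx·mx: 0, 0, 0.388, 1.08, 0.38, 0.24, 0.009 → R0 = 2.097
x·lx·mx: 0, 0, 0.776, 3.24, 1.52, 1.2, 0.054 → Σ = 6.79
T = 6.79 / 2.097 = 3.237959… → 3.24

3.24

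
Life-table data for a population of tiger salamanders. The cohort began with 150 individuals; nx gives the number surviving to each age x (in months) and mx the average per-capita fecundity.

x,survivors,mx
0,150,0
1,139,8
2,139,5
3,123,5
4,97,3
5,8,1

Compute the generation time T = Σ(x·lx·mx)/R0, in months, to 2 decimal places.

2.04

lx = nx/n0 = nx/150: 1, 0.92667…, 0.92667…, 0.82, 0.64667…, 0.05333…
lx·mx: 0, 7.413333…, 4.633333…, 4.1, 1.94…, 0.053333… → R0 = 18.14…
x·lx·mx: 0, 7.413333…, 9.266667…, 12.3, 7.76…, 0.266667… → Σ = 37.006667…
T = 37.006667… / 18.14… = 2.040059… → 2.04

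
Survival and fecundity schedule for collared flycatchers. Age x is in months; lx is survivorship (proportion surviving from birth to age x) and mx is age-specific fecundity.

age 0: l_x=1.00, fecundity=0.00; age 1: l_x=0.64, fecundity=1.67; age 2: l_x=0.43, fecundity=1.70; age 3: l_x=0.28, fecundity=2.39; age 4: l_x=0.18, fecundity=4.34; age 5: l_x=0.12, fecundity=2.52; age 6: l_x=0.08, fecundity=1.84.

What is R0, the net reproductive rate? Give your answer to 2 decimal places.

lx·mx by age: 0, 1.0688, 0.731, 0.6692, 0.7812, 0.3024, 0.1472
R0 = Σ lx·mx = 3.6998 → 3.70

3.70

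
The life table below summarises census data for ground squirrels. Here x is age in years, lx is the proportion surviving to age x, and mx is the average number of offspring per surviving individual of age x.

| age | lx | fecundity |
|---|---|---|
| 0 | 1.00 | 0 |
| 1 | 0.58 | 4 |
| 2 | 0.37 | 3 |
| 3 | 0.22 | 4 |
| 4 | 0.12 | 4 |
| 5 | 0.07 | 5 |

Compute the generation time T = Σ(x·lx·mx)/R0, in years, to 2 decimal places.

2.11

lx·mx: 0, 2.32, 1.11, 0.88, 0.48, 0.35 → R0 = 5.14
x·lx·mx: 0, 2.32, 2.22, 2.64, 1.92, 1.75 → Σ = 10.85
T = 10.85 / 5.14 = 2.110895… → 2.11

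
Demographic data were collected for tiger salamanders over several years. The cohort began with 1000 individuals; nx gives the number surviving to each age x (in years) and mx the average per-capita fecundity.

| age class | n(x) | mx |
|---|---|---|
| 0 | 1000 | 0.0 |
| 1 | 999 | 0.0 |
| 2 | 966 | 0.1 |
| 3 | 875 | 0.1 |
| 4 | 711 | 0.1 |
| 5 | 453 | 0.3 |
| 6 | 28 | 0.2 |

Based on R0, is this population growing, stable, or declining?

declining

lx = nx/n0 = nx/1000: 1, 0.999, 0.966, 0.875, 0.711, 0.453, 0.028
R0 = Σ lx·mx = 0 + 0 + 0.0966 + 0.0875 + 0.0711 + 0.1359 + 0.0056 = 0.3967
R0 < 1, so the population is declining.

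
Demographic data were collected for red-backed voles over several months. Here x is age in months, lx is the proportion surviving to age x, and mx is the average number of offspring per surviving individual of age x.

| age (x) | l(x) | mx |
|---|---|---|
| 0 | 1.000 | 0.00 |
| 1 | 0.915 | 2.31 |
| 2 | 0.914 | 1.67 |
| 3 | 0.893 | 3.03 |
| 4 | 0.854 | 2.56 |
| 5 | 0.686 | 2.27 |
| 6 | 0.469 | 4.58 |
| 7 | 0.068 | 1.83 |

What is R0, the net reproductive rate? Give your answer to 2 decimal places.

12.36

lx·mx by age: 0, 2.11365, 1.52638, 2.70579, 2.18624, 1.55722, 2.14802, 0.12444
R0 = Σ lx·mx = 12.36174 → 12.36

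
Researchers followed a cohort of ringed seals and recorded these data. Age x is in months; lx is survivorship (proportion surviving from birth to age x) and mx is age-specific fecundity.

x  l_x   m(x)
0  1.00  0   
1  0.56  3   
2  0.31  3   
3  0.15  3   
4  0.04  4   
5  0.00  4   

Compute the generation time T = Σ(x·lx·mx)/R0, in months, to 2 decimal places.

1.72

lx·mx: 0, 1.68, 0.93, 0.45, 0.16, 0 → R0 = 3.22
x·lx·mx: 0, 1.68, 1.86, 1.35, 0.64, 0 → Σ = 5.53
T = 5.53 / 3.22 = 1.717391… → 1.72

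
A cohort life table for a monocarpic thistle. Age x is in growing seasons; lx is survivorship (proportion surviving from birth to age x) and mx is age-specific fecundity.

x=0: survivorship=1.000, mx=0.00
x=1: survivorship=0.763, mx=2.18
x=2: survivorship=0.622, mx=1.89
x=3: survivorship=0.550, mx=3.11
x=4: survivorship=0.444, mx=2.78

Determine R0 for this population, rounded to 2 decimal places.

lx·mx by age: 0, 1.66334, 1.17558, 1.7105, 1.23432
R0 = Σ lx·mx = 5.78374 → 5.78

5.78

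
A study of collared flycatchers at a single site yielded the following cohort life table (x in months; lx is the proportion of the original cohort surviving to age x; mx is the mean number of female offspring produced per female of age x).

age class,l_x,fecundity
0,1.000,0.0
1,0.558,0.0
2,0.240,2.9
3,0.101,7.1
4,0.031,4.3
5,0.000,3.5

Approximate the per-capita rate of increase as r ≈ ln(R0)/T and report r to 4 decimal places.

R0 = Σ lx·mx = 0 + 0 + 0.696 + 0.7171 + 0.1333 + 0 = 1.5464
Σ x·lx·mx = 4.0765; T = 4.0765/1.5464 = 2.63612…
r ≈ ln(R0)/T = ln(1.5464)/2.63612… = 0.165368… → 0.1654

0.1654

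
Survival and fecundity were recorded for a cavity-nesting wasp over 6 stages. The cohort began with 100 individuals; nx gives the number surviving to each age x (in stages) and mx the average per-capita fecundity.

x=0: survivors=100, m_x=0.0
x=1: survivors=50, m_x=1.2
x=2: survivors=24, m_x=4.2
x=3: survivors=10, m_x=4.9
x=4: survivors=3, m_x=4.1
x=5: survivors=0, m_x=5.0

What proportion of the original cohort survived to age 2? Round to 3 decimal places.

0.240

l_2 = n_2/n_0 = 24/100 = 0.24 → 0.240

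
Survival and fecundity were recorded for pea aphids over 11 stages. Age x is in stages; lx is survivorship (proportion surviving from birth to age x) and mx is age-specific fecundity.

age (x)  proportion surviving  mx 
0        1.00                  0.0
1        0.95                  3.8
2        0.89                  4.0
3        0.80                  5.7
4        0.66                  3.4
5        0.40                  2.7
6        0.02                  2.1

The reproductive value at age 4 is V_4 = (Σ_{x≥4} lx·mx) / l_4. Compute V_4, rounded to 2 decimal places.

lx·mx for x ≥ 4: 2.244, 1.08, 0.042 → sum = 3.366
V_4 = 3.366 / l_4 = 3.366 / 0.66 = 5.1 → 5.10

5.10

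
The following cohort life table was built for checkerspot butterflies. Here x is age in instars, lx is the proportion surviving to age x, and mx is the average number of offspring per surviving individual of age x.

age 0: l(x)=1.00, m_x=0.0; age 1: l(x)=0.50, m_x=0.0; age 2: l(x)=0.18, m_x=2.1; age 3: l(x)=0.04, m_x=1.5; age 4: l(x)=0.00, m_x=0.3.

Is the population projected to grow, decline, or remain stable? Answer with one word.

declining

R0 = Σ lx·mx = 0 + 0 + 0.378 + 0.06 + 0 = 0.438
R0 < 1, so the population is declining.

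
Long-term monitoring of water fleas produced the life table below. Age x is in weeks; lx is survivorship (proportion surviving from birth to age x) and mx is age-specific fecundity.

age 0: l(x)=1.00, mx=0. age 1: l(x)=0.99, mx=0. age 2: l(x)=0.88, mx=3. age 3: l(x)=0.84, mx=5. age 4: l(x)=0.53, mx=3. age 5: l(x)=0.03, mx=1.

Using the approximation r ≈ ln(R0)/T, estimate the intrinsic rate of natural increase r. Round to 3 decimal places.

0.741

R0 = Σ lx·mx = 0 + 0 + 2.64 + 4.2 + 1.59 + 0.03 = 8.46
Σ x·lx·mx = 24.39; T = 24.39/8.46 = 2.88298…
r ≈ ln(R0)/T = ln(8.46)/2.88298… = 0.74067… → 0.741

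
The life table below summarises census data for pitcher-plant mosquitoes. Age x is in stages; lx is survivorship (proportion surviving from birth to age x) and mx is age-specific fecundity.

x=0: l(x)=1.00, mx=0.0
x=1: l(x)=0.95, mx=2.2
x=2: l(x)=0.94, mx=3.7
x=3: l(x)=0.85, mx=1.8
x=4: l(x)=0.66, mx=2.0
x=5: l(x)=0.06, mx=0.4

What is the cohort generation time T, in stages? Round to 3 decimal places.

2.255

lx·mx: 0, 2.09, 3.478, 1.53, 1.32, 0.024 → R0 = 8.442
x·lx·mx: 0, 2.09, 6.956, 4.59, 5.28, 0.12 → Σ = 19.036
T = 19.036 / 8.442 = 2.254916… → 2.255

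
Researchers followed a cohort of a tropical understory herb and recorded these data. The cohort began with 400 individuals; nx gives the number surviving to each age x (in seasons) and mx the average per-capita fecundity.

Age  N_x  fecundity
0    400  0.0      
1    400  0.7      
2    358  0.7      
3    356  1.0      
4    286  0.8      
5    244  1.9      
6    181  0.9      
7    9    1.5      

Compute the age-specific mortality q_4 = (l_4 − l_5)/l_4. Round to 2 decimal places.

lx = nx/n0 = nx/400: 1, 1, 0.895, 0.89, 0.715, 0.61, 0.4525, 0.0225
q_4 = (l_4 − l_5) / l_4 = (0.715 − 0.61) / 0.715
     = 0.105 / 0.715 = 0.146853… → 0.15

0.15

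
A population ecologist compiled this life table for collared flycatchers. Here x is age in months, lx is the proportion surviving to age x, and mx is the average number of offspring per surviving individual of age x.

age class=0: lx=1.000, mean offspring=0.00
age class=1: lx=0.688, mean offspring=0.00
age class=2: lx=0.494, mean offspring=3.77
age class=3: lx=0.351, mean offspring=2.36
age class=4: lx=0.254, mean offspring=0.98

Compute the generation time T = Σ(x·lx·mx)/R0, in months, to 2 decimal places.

2.45

lx·mx: 0, 0, 1.86238, 0.82836, 0.24892 → R0 = 2.93966
x·lx·mx: 0, 0, 3.72476, 2.48508, 0.99568 → Σ = 7.20552
T = 7.20552 / 2.93966 = 2.451141… → 2.45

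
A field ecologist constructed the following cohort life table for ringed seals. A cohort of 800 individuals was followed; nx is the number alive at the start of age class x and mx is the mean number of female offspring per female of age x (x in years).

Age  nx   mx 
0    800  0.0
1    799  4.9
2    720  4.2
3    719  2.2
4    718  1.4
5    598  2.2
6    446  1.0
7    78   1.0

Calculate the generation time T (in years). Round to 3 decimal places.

2.510

lx = nx/n0 = nx/800: 1, 0.99875, 0.9, 0.89875, 0.8975, 0.7475, 0.5575, 0.0975
lx·mx: 0, 4.893875, 3.78, 1.97725, 1.2565, 1.6445, 0.5575, 0.0975 → R0 = 14.207125
x·lx·mx: 0, 4.893875, 7.56, 5.93175, 5.026, 8.2225, 3.345, 0.6825 → Σ = 35.661625
T = 35.661625 / 14.207125 = 2.510123… → 2.510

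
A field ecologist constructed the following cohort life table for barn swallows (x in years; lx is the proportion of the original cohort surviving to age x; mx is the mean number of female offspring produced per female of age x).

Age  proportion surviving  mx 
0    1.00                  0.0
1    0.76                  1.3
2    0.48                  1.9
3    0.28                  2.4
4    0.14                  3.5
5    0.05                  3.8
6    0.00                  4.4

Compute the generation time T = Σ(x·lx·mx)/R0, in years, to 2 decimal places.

2.38

lx·mx: 0, 0.988, 0.912, 0.672, 0.49, 0.19, 0 → R0 = 3.252
x·lx·mx: 0, 0.988, 1.824, 2.016, 1.96, 0.95, 0 → Σ = 7.738
T = 7.738 / 3.252 = 2.379459… → 2.38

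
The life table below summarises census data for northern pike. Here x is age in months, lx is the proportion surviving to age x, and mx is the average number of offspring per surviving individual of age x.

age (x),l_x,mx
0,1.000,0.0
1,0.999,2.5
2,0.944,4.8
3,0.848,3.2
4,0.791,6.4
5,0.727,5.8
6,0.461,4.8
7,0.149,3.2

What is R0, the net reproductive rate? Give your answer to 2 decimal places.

21.71

lx·mx by age: 0, 2.4975, 4.5312, 2.7136, 5.0624, 4.2166, 2.2128, 0.4768
R0 = Σ lx·mx = 21.7109 → 21.71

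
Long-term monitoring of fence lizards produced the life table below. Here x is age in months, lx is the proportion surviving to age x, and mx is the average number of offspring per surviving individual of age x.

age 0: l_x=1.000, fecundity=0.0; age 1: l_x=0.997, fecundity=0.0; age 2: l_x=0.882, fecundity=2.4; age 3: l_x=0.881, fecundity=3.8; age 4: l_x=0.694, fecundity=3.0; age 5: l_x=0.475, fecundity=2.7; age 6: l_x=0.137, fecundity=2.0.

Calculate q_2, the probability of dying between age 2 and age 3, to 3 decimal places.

q_2 = (l_2 − l_3) / l_2 = (0.882 − 0.881) / 0.882
     = 0.001 / 0.882 = 0.001134… → 0.001

0.001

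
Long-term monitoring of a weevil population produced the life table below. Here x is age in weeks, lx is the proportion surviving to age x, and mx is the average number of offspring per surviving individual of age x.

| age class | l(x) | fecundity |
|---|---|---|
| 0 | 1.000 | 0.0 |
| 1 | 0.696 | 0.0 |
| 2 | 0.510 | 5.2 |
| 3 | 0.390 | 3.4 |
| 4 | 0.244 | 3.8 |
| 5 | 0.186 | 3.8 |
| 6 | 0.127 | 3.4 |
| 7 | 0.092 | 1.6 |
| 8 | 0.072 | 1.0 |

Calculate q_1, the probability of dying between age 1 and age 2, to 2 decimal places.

0.27

q_1 = (l_1 − l_2) / l_1 = (0.696 − 0.51) / 0.696
     = 0.186 / 0.696 = 0.267241… → 0.27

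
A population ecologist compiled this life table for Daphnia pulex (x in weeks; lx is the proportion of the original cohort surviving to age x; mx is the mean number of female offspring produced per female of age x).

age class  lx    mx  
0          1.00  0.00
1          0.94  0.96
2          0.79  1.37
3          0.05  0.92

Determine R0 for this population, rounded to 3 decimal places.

lx·mx by age: 0, 0.9024, 1.0823, 0.046
R0 = Σ lx·mx = 2.0307 → 2.031

2.031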